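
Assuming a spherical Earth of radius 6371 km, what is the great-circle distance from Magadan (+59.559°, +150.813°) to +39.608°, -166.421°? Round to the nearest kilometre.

Δλ = -166.421 − 150.813 = -317.234°; wrapped into (−180°, 180°]: 42.766°.
Δφ = 39.608 − 59.559 = -19.951°.
a = sin²(Δφ/2) + cos φ₁ · cos φ₂ · sin²(Δλ/2) = 0.081896.
c = 2·atan2(√a, √(1−a)) = 0.58047 rad → d = 6371·c ≈ 3698.15 km.

3698 km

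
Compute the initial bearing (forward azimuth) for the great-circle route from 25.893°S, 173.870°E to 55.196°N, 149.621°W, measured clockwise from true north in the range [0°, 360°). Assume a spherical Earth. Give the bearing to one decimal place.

Δλ = -149.621 − 173.870 = -323.491°; wrapped into (−180°, 180°]: 36.509°.
θ = atan2( sin Δλ · cos φ₂ , cos φ₁ · sin φ₂ − sin φ₁ · cos φ₂ · cos Δλ )
  = atan2(0.33958, 0.93902) = 19.882° → normalised to [0°, 360°): 19.882°.

19.9°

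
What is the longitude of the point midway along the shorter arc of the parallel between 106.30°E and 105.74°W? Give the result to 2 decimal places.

179.72°W

Signed shortest Δλ from +106.30° to -105.74° is +147.96°.
Midpoint longitude = +106.30° + (+147.96°)/2 = +106.30° + 73.98° = +180.28°.
Normalise into (−180°, 180°]: -179.72°.
(The naïve average (+106.30 + -105.74)/2 = 0.28° is on the wrong side of the globe.)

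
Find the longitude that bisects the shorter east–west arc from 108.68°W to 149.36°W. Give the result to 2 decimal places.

129.02°W

Signed shortest Δλ from -108.68° to -149.36° is -40.68°.
Midpoint longitude = -108.68° + (-40.68°)/2 = -108.68° − 20.34° = -129.02°.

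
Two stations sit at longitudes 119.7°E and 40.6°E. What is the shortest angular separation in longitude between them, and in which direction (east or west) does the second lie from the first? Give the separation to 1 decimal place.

Raw difference: 40.6 − 119.7 = -79.1°.
Normalise into (−180°, 180°]: -79.1° stays -79.1°.
Negative ⇒ the second point lies to the west; separation 79.1°.

79.1° west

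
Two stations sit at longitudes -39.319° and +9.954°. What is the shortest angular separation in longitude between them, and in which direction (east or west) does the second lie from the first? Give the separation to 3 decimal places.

Raw difference: 9.954 − -39.319 = 49.273°.
Normalise into (−180°, 180°]: 49.273° stays 49.273°.
Positive ⇒ the second point lies to the east; separation 49.273°.

49.273° east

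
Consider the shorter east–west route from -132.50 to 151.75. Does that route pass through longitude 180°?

Naïve |151.75 − -132.50| = 284.25° > 180°, so the shorter arc goes the other way round — across 180°.
Signed shortest Δλ = ((151.75 − -132.50 + 180) mod 360) − 180 = -75.75°.
Going west by 75.75° from -132.50° passes through 180° before reaching +151.75°.

Yes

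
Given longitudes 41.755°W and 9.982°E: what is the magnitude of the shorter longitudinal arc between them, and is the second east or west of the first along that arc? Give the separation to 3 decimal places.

51.737° east

Raw difference: 9.982 − -41.755 = 51.737°.
Normalise into (−180°, 180°]: 51.737° stays 51.737°.
Positive ⇒ the second point lies to the east; separation 51.737°.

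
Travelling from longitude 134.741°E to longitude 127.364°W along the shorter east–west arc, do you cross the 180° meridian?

Naïve |-127.364 − 134.741| = 262.105° > 180°, so the shorter arc goes the other way round — across 180°.
Signed shortest Δλ = ((-127.364 − 134.741 + 180) mod 360) − 180 = 97.895°.
Going east by 97.895° from +134.741° passes through 180° before reaching -127.364°.

Yes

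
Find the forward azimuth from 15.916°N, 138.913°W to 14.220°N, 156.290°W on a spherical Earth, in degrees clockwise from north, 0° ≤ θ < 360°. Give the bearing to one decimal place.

Δλ = -156.290 − -138.913 = -17.377°.
θ = atan2( sin Δλ · cos φ₂ , cos φ₁ · sin φ₂ − sin φ₁ · cos φ₂ · cos Δλ )
  = atan2(-0.28951, -0.01746) = -93.452° → normalised to [0°, 360°): 266.548°.

266.5°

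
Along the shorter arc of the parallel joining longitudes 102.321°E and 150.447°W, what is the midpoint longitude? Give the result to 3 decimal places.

Signed shortest Δλ from +102.321° to -150.447° is +107.232°.
Midpoint longitude = +102.321° + (+107.232°)/2 = +102.321° + 53.616° = +155.937°.
(The naïve average (+102.321 + -150.447)/2 = -24.063° is on the wrong side of the globe.)

155.937°E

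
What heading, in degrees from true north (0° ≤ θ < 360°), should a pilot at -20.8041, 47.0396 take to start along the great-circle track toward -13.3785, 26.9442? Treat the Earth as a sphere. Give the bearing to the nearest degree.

288°

Δλ = 26.9442 − 47.0396 = -20.0954°.
θ = atan2( sin Δλ · cos φ₂ , cos φ₁ · sin φ₂ − sin φ₁ · cos φ₂ · cos Δλ )
  = atan2(-0.33426, 0.10820) = -72.063° → normalised to [0°, 360°): 287.937°.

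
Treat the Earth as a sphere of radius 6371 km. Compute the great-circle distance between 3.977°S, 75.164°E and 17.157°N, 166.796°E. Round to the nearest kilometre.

10311 km

Δλ = 166.796 − 75.164 = 91.632°.
Δφ = 17.157 − -3.977 = 21.134°.
a = sin²(Δφ/2) + cos φ₁ · cos φ₂ · sin²(Δλ/2) = 0.523803.
c = 2·atan2(√a, √(1−a)) = 1.61842 rad → d = 6371·c ≈ 10310.96 km.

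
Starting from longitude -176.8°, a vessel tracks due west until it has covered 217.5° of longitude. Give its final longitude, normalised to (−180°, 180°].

Start at -176.8°; shift −217.5° → -394.3°.
-394.3° lies outside (−180°, 180°]; add 360° → -34.3°.

-34.3°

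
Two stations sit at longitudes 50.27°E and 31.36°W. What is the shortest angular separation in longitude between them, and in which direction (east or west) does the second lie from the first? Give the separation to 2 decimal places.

81.63° west

Raw difference: -31.36 − 50.27 = -81.63°.
Normalise into (−180°, 180°]: -81.63° stays -81.63°.
Negative ⇒ the second point lies to the west; separation 81.63°.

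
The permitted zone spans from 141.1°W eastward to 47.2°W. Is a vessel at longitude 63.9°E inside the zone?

No

Band width going east from -141.1° to -47.2°: ((-47.2 − -141.1) mod 360) = 93.9°.
Offset of +63.9° east of the west edge: ((63.9 − -141.1) mod 360) = 205.0°.
205.0° > 93.9° ⇒ outside.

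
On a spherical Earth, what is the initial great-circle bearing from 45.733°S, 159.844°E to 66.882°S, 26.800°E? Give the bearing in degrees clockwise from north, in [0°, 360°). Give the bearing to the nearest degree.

Δλ = 26.800 − 159.844 = -133.044°.
θ = atan2( sin Δλ · cos φ₂ , cos φ₁ · sin φ₂ − sin φ₁ · cos φ₂ · cos Δλ )
  = atan2(-0.28694, -0.83386) = -161.011° → normalised to [0°, 360°): 198.989°.

199°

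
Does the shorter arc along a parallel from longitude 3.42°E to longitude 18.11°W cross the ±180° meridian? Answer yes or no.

No

Signed shortest Δλ = ((-18.11 − 3.42 + 180) mod 360) − 180 = -21.53°.
Going west by 21.53° from +3.42° reaches -18.11° without touching 180°.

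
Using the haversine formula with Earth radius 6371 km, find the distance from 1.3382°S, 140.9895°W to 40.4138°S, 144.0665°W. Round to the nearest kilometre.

4356 km

Δλ = -144.0665 − -140.9895 = -3.0770°.
Δφ = -40.4138 − -1.3382 = -39.0756°.
a = sin²(Δφ/2) + cos φ₁ · cos φ₂ · sin²(Δλ/2) = 0.112391.
c = 2·atan2(√a, √(1−a)) = 0.68374 rad → d = 6371·c ≈ 4356.09 km.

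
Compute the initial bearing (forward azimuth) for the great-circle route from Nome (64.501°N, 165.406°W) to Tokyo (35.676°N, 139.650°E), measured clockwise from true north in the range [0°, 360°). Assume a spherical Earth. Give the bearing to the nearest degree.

256°

Δλ = 139.650 − -165.406 = 305.056°; wrapped into (−180°, 180°]: -54.944°.
θ = atan2( sin Δλ · cos φ₂ , cos φ₁ · sin φ₂ − sin φ₁ · cos φ₂ · cos Δλ )
  = atan2(-0.66496, -0.17007) = -104.346° → normalised to [0°, 360°): 255.654°.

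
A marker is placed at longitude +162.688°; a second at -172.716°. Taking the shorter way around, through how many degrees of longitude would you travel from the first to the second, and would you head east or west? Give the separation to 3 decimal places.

Raw difference: -172.716 − 162.688 = -335.404°.
Normalise into (−180°, 180°]: -335.404° + 360° = 24.596°.
Positive ⇒ the second point lies to the east; separation 24.596°.

24.596° east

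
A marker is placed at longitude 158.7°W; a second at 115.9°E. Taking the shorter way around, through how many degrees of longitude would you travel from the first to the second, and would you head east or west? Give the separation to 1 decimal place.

85.4° west

Raw difference: 115.9 − -158.7 = 274.6°.
Normalise into (−180°, 180°]: 274.6° − 360° = -85.4°.
Negative ⇒ the second point lies to the west; separation 85.4°.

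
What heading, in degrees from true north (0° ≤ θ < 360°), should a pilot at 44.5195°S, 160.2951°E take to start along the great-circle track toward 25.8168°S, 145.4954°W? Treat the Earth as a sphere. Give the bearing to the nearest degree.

85°

Δλ = -145.4954 − 160.2951 = -305.7905°; wrapped into (−180°, 180°]: 54.2095°.
θ = atan2( sin Δλ · cos φ₂ , cos φ₁ · sin φ₂ − sin φ₁ · cos φ₂ · cos Δλ )
  = atan2(0.73020, 0.05861) = 85.411° → normalised to [0°, 360°): 85.411°.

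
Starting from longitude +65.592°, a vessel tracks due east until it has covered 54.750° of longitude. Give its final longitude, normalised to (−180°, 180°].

Start at +65.592°; shift +54.750° → +120.342°.
+120.342° already lies in (−180°, 180°].

+120.342°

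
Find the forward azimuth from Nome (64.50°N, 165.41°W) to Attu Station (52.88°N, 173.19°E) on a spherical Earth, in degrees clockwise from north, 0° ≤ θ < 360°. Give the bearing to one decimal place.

233.3°

Δλ = 173.19 − -165.41 = 338.60°; wrapped into (−180°, 180°]: -21.40°.
θ = atan2( sin Δλ · cos φ₂ , cos φ₁ · sin φ₂ − sin φ₁ · cos φ₂ · cos Δλ )
  = atan2(-0.22020, -0.16387) = -126.656° → normalised to [0°, 360°): 233.344°.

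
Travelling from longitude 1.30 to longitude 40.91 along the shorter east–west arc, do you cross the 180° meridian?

Signed shortest Δλ = ((40.91 − 1.30 + 180) mod 360) − 180 = 39.61°.
Going east by 39.61° from +1.30° reaches +40.91° without touching 180°.

No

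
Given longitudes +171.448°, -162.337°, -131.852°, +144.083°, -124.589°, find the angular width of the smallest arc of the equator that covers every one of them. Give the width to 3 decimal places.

91.328°

Sort the longitudes: -162.337°, -131.852°, -124.589°, +144.083°, +171.448°.
Eastward gaps between consecutive values (wrapping around): 30.485°, 7.263°, 268.672°, 27.365°, 26.215°.
Largest gap = 268.672° ⇒ minimal covering band is its complement: 360° − 268.672° = 91.328°.
Band runs from +144.083° eastward to -124.589°, crossing the antimeridian.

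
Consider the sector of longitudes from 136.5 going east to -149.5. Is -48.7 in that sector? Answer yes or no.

Band width going east from +136.5° to -149.5°: ((-149.5 − 136.5) mod 360) = 74.0°.
Offset of -48.7° east of the west edge: ((-48.7 − 136.5) mod 360) = 174.8°.
174.8° > 74.0° ⇒ outside.

No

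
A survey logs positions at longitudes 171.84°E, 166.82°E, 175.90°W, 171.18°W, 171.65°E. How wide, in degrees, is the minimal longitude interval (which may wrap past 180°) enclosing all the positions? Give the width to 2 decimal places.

22.00°

Sort the longitudes: -175.90°, -171.18°, +166.82°, +171.65°, +171.84°.
Eastward gaps between consecutive values (wrapping around): 4.72°, 338.00°, 4.83°, 0.19°, 12.26°.
Largest gap = 338.00° ⇒ minimal covering band is its complement: 360° − 338.00° = 22.00°.
Band runs from +166.82° eastward to -171.18°, crossing the antimeridian.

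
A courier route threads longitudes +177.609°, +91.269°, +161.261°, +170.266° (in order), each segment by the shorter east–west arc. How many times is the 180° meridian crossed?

0

Leg 1: +177.609° → +91.269°, shortest Δλ = -86.34° (west) — does not cross 180°.
Leg 2: +91.269° → +161.261°, shortest Δλ = 69.992° (east) — does not cross 180°.
Leg 3: +161.261° → +170.266°, shortest Δλ = 9.005° (east) — does not cross 180°.
Total crossings: 0.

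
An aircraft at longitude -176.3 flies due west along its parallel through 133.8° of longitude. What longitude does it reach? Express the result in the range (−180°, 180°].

Start at -176.3°; shift −133.8° → -310.1°.
-310.1° lies outside (−180°, 180°]; add 360° → +49.9°.

+49.9°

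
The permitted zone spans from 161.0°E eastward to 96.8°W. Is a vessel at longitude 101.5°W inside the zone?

Band width going east from +161.0° to -96.8°: ((-96.8 − 161.0) mod 360) = 102.2°.
Offset of -101.5° east of the west edge: ((-101.5 − 161.0) mod 360) = 97.5°.
97.5° ≤ 102.2° ⇒ inside.

Yes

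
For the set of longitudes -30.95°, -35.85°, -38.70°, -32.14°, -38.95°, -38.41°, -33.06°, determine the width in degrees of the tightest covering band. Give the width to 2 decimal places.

8.00°

Sort the longitudes: -38.95°, -38.70°, -38.41°, -35.85°, -33.06°, -32.14°, -30.95°.
Eastward gaps between consecutive values (wrapping around): 0.25°, 0.29°, 2.56°, 2.79°, 0.92°, 1.19°, 352.00°.
Largest gap = 352.00° ⇒ minimal covering band is its complement: 360° − 352.00° = 8.00°.
Band runs from -38.95° eastward to -30.95°.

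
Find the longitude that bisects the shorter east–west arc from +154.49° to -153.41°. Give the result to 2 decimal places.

Signed shortest Δλ from +154.49° to -153.41° is +52.10°.
Midpoint longitude = +154.49° + (+52.10°)/2 = +154.49° + 26.05° = +180.54°.
Normalise into (−180°, 180°]: -179.46°.
(The naïve average (+154.49 + -153.41)/2 = 0.54° is on the wrong side of the globe.)

-179.46°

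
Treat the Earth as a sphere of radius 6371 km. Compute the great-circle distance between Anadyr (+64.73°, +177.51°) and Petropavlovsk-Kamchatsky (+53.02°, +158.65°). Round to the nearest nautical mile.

908 nmi

Δλ = 158.65 − 177.51 = -18.86°.
Δφ = 53.02 − 64.73 = -11.71°.
a = sin²(Δφ/2) + cos φ₁ · cos φ₂ · sin²(Δλ/2) = 0.017300.
c = 2·atan2(√a, √(1−a)) = 0.26382 rad → d = 6371·c ≈ 1680.80 km ≈ 907.56 nmi.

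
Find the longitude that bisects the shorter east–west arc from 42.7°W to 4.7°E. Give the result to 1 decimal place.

19.0°W

Signed shortest Δλ from -42.7° to +4.7° is +47.4°.
Midpoint longitude = -42.7° + (+47.4°)/2 = -42.7° + 23.7° = -19.0°.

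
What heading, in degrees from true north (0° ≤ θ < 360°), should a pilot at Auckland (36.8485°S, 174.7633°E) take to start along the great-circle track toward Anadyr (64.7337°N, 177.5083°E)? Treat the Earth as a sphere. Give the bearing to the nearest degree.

Δλ = 177.5083 − 174.7633 = 2.7450°.
θ = atan2( sin Δλ · cos φ₂ , cos φ₁ · sin φ₂ − sin φ₁ · cos φ₂ · cos Δλ )
  = atan2(0.02044, 0.97934) = 1.196° → normalised to [0°, 360°): 1.196°.

1°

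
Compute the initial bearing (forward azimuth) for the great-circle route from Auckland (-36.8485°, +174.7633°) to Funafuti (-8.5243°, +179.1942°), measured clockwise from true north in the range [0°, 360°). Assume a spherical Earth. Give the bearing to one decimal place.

9.2°

Δλ = 179.1942 − 174.7633 = 4.4309°.
θ = atan2( sin Δλ · cos φ₂ , cos φ₁ · sin φ₂ − sin φ₁ · cos φ₂ · cos Δλ )
  = atan2(0.07640, 0.47269) = 9.182° → normalised to [0°, 360°): 9.182°.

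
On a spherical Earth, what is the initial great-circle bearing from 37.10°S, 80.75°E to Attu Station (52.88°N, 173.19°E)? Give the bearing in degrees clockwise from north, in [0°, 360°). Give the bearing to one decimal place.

Δλ = 173.19 − 80.75 = 92.44°.
θ = atan2( sin Δλ · cos φ₂ , cos φ₁ · sin φ₂ − sin φ₁ · cos φ₂ · cos Δλ )
  = atan2(0.60294, 0.62047) = 44.179° → normalised to [0°, 360°): 44.179°.

44.2°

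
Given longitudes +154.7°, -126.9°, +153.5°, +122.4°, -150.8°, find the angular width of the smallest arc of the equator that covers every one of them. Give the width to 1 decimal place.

Sort the longitudes: -150.8°, -126.9°, +122.4°, +153.5°, +154.7°.
Eastward gaps between consecutive values (wrapping around): 23.9°, 249.3°, 31.1°, 1.2°, 54.5°.
Largest gap = 249.3° ⇒ minimal covering band is its complement: 360° − 249.3° = 110.7°.
Band runs from +122.4° eastward to -126.9°, crossing the antimeridian.

110.7°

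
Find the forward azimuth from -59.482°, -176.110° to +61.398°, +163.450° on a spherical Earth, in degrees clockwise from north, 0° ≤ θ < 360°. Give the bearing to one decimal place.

Δλ = 163.450 − -176.110 = 339.560°; wrapped into (−180°, 180°]: -20.440°.
θ = atan2( sin Δλ · cos φ₂ , cos φ₁ · sin φ₂ − sin φ₁ · cos φ₂ · cos Δλ )
  = atan2(-0.16718, 0.83228) = -11.358° → normalised to [0°, 360°): 348.642°.

348.6°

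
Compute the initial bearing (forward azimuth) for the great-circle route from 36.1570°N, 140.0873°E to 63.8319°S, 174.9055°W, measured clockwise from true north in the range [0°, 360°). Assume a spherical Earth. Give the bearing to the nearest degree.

161°

Δλ = -174.9055 − 140.0873 = -314.9928°; wrapped into (−180°, 180°]: 45.0072°.
θ = atan2( sin Δλ · cos φ₂ , cos φ₁ · sin φ₂ − sin φ₁ · cos φ₂ · cos Δλ )
  = atan2(0.31188, -0.90861) = 161.055° → normalised to [0°, 360°): 161.055°.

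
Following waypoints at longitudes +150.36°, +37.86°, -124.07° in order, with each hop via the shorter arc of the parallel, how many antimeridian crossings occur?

0

Leg 1: +150.36° → +37.86°, shortest Δλ = -112.5° (west) — does not cross 180°.
Leg 2: +37.86° → -124.07°, shortest Δλ = -161.93° (west) — does not cross 180°.
Total crossings: 0.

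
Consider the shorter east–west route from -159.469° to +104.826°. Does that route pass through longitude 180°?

Naïve |104.826 − -159.469| = 264.295° > 180°, so the shorter arc goes the other way round — across 180°.
Signed shortest Δλ = ((104.826 − -159.469 + 180) mod 360) − 180 = -95.705°.
Going west by 95.705° from -159.469° passes through 180° before reaching +104.826°.

Yes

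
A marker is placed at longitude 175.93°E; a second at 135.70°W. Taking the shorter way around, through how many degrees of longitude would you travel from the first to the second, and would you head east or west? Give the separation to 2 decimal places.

48.37° east

Raw difference: -135.70 − 175.93 = -311.63°.
Normalise into (−180°, 180°]: -311.63° + 360° = 48.37°.
Positive ⇒ the second point lies to the east; separation 48.37°.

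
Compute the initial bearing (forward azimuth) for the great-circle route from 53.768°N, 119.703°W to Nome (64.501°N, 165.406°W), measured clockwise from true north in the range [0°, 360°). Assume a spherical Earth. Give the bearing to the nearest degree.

313°

Δλ = -165.406 − -119.703 = -45.703°.
θ = atan2( sin Δλ · cos φ₂ , cos φ₁ · sin φ₂ − sin φ₁ · cos φ₂ · cos Δλ )
  = atan2(-0.30812, 0.29097) = -46.639° → normalised to [0°, 360°): 313.361°.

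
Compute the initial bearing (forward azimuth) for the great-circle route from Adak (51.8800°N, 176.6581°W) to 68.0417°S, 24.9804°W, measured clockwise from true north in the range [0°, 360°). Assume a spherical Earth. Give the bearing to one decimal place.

Δλ = -24.9804 − -176.6581 = 151.6777°.
θ = atan2( sin Δλ · cos φ₂ , cos φ₁ · sin φ₂ − sin φ₁ · cos φ₂ · cos Δλ )
  = atan2(0.17740, -0.31356) = 150.500° → normalised to [0°, 360°): 150.500°.

150.5°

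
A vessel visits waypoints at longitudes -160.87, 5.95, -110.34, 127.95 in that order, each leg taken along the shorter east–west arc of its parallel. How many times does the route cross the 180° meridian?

1

Leg 1: -160.87° → +5.95°, shortest Δλ = 166.82° (east) — does not cross 180°.
Leg 2: +5.95° → -110.34°, shortest Δλ = -116.29° (west) — does not cross 180°.
Leg 3: -110.34° → +127.95°, shortest Δλ = -121.71° (west) — crosses 180°.
Total crossings: 1.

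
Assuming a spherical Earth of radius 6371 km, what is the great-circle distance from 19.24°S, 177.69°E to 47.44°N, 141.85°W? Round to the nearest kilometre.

Δλ = -141.85 − 177.69 = -319.54°; wrapped into (−180°, 180°]: 40.46°.
Δφ = 47.44 − -19.24 = 66.68°.
a = sin²(Δφ/2) + cos φ₁ · cos φ₂ · sin²(Δλ/2) = 0.378423.
c = 2·atan2(√a, √(1−a)) = 1.32518 rad → d = 6371·c ≈ 8442.72 km.

8443 km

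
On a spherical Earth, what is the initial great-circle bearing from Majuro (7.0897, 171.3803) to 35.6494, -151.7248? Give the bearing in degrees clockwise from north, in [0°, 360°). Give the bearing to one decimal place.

Δλ = -151.7248 − 171.3803 = -323.1051°; wrapped into (−180°, 180°]: 36.8949°.
θ = atan2( sin Δλ · cos φ₂ , cos φ₁ · sin φ₂ − sin φ₁ · cos φ₂ · cos Δλ )
  = atan2(0.48784, 0.49816) = 44.401° → normalised to [0°, 360°): 44.401°.

44.4°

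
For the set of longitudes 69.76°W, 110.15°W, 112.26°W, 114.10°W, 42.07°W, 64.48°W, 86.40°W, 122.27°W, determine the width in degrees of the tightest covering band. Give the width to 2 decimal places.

Sort the longitudes: -122.27°, -114.10°, -112.26°, -110.15°, -86.40°, -69.76°, -64.48°, -42.07°.
Eastward gaps between consecutive values (wrapping around): 8.17°, 1.84°, 2.11°, 23.75°, 16.64°, 5.28°, 22.41°, 279.80°.
Largest gap = 279.80° ⇒ minimal covering band is its complement: 360° − 279.80° = 80.20°.
Band runs from -122.27° eastward to -42.07°.

80.20°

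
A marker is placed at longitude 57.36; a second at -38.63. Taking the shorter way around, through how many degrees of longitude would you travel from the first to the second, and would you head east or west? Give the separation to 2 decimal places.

95.99° west

Raw difference: -38.63 − 57.36 = -95.99°.
Normalise into (−180°, 180°]: -95.99° stays -95.99°.
Negative ⇒ the second point lies to the west; separation 95.99°.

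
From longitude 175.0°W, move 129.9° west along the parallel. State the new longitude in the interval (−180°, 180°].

Start at -175.0°; shift −129.9° → -304.9°.
-304.9° lies outside (−180°, 180°]; add 360° → +55.1°.

55.1°E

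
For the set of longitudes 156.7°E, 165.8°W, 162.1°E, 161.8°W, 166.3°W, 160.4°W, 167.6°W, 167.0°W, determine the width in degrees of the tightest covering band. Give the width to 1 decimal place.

42.9°

Sort the longitudes: -167.6°, -167.0°, -166.3°, -165.8°, -161.8°, -160.4°, +156.7°, +162.1°.
Eastward gaps between consecutive values (wrapping around): 0.6°, 0.7°, 0.5°, 4.0°, 1.4°, 317.1°, 5.4°, 30.3°.
Largest gap = 317.1° ⇒ minimal covering band is its complement: 360° − 317.1° = 42.9°.
Band runs from +156.7° eastward to -160.4°, crossing the antimeridian.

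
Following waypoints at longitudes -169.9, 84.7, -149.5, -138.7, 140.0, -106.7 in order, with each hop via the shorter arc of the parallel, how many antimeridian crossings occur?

4

Leg 1: -169.9° → +84.7°, shortest Δλ = -105.4° (west) — crosses 180°.
Leg 2: +84.7° → -149.5°, shortest Δλ = 125.8° (east) — crosses 180°.
Leg 3: -149.5° → -138.7°, shortest Δλ = 10.8° (east) — does not cross 180°.
Leg 4: -138.7° → +140.0°, shortest Δλ = -81.3° (west) — crosses 180°.
Leg 5: +140.0° → -106.7°, shortest Δλ = 113.3° (east) — crosses 180°.
Total crossings: 4.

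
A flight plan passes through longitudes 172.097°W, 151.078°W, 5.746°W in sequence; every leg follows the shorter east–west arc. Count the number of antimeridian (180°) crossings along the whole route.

0

Leg 1: -172.097° → -151.078°, shortest Δλ = 21.019° (east) — does not cross 180°.
Leg 2: -151.078° → -5.746°, shortest Δλ = 145.332° (east) — does not cross 180°.
Total crossings: 0.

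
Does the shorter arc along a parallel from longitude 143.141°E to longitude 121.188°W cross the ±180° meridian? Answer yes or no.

Naïve |-121.188 − 143.141| = 264.329° > 180°, so the shorter arc goes the other way round — across 180°.
Signed shortest Δλ = ((-121.188 − 143.141 + 180) mod 360) − 180 = 95.671°.
Going east by 95.671° from +143.141° passes through 180° before reaching -121.188°.

Yes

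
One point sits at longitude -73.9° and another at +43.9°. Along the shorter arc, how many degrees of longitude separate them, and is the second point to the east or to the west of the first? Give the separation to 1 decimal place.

117.8° east

Raw difference: 43.9 − -73.9 = 117.8°.
Normalise into (−180°, 180°]: 117.8° stays 117.8°.
Positive ⇒ the second point lies to the east; separation 117.8°.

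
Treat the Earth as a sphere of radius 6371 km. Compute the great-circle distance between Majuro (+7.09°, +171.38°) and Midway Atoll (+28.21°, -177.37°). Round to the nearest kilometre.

2630 km

Δλ = -177.37 − 171.38 = -348.75°; wrapped into (−180°, 180°]: 11.25°.
Δφ = 28.21 − 7.09 = 21.12°.
a = sin²(Δφ/2) + cos φ₁ · cos φ₂ · sin²(Δλ/2) = 0.041988.
c = 2·atan2(√a, √(1−a)) = 0.41274 rad → d = 6371·c ≈ 2629.57 km.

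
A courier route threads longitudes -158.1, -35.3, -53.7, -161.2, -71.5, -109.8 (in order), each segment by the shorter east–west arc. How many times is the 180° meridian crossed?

Leg 1: -158.1° → -35.3°, shortest Δλ = 122.8° (east) — does not cross 180°.
Leg 2: -35.3° → -53.7°, shortest Δλ = -18.4° (west) — does not cross 180°.
Leg 3: -53.7° → -161.2°, shortest Δλ = -107.5° (west) — does not cross 180°.
Leg 4: -161.2° → -71.5°, shortest Δλ = 89.7° (east) — does not cross 180°.
Leg 5: -71.5° → -109.8°, shortest Δλ = -38.3° (west) — does not cross 180°.
Total crossings: 0.

0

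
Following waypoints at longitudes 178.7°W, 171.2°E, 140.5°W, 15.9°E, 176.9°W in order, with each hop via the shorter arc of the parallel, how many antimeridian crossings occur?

Leg 1: -178.7° → +171.2°, shortest Δλ = -10.1° (west) — crosses 180°.
Leg 2: +171.2° → -140.5°, shortest Δλ = 48.3° (east) — crosses 180°.
Leg 3: -140.5° → +15.9°, shortest Δλ = 156.4° (east) — does not cross 180°.
Leg 4: +15.9° → -176.9°, shortest Δλ = 167.2° (east) — crosses 180°.
Total crossings: 3.

3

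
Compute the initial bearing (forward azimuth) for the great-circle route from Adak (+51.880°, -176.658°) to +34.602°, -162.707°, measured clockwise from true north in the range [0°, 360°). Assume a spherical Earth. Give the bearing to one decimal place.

144.5°

Δλ = -162.707 − -176.658 = 13.951°.
θ = atan2( sin Δλ · cos φ₂ , cos φ₁ · sin φ₂ − sin φ₁ · cos φ₂ · cos Δλ )
  = atan2(0.19845, -0.27791) = 144.470° → normalised to [0°, 360°): 144.470°.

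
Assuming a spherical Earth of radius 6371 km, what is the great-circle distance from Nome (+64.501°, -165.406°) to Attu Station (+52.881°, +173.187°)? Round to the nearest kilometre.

1772 km

Δλ = 173.187 − -165.406 = 338.593°; wrapped into (−180°, 180°]: -21.407°.
Δφ = 52.881 − 64.501 = -11.620°.
a = sin²(Δφ/2) + cos φ₁ · cos φ₂ · sin²(Δλ/2) = 0.019209.
c = 2·atan2(√a, √(1−a)) = 0.27809 rad → d = 6371·c ≈ 1771.69 km.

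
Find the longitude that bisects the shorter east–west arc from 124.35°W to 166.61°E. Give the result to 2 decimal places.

158.87°W

Signed shortest Δλ from -124.35° to +166.61° is -69.04°.
Midpoint longitude = -124.35° + (-69.04°)/2 = -124.35° − 34.52° = -158.87°.
(The naïve average (-124.35 + +166.61)/2 = 21.13° is on the wrong side of the globe.)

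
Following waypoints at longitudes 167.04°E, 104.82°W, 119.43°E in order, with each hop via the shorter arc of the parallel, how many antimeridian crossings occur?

Leg 1: +167.04° → -104.82°, shortest Δλ = 88.14° (east) — crosses 180°.
Leg 2: -104.82° → +119.43°, shortest Δλ = -135.75° (west) — crosses 180°.
Total crossings: 2.

2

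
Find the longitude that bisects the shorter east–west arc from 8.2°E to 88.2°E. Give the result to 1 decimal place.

48.2°E

Signed shortest Δλ from +8.2° to +88.2° is +80.0°.
Midpoint longitude = +8.2° + (+80.0°)/2 = +8.2° + 40.0° = +48.2°.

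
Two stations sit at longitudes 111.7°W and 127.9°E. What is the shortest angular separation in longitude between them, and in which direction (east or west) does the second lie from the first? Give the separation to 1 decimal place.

Raw difference: 127.9 − -111.7 = 239.6°.
Normalise into (−180°, 180°]: 239.6° − 360° = -120.4°.
Negative ⇒ the second point lies to the west; separation 120.4°.

120.4° west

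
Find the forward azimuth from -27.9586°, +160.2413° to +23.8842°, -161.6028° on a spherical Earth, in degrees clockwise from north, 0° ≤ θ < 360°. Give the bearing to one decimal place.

Δλ = -161.6028 − 160.2413 = -321.8441°; wrapped into (−180°, 180°]: 38.1559°.
θ = atan2( sin Δλ · cos φ₂ , cos φ₁ · sin φ₂ − sin φ₁ · cos φ₂ · cos Δλ )
  = atan2(0.56490, 0.69472) = 39.116° → normalised to [0°, 360°): 39.116°.

39.1°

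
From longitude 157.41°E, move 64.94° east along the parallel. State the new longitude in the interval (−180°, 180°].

137.65°W

Start at +157.41°; shift +64.94° → +222.35°.
+222.35° lies outside (−180°, 180°]; subtract 360° → -137.65°.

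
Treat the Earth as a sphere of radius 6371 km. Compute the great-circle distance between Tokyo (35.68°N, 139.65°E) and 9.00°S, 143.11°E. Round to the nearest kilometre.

Δλ = 143.11 − 139.65 = 3.46°.
Δφ = -9.00 − 35.68 = -44.68°.
a = sin²(Δφ/2) + cos φ₁ · cos φ₂ · sin²(Δλ/2) = 0.145209.
c = 2·atan2(√a, √(1−a)) = 0.78189 rad → d = 6371·c ≈ 4981.43 km.

4981 km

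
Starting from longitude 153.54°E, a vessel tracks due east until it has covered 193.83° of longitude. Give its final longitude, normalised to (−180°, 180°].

12.63°W

Start at +153.54°; shift +193.83° → +347.37°.
+347.37° lies outside (−180°, 180°]; subtract 360° → -12.63°.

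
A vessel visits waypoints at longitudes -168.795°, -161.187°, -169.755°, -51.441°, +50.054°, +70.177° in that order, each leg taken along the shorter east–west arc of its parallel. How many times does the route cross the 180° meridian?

Leg 1: -168.795° → -161.187°, shortest Δλ = 7.608° (east) — does not cross 180°.
Leg 2: -161.187° → -169.755°, shortest Δλ = -8.568° (west) — does not cross 180°.
Leg 3: -169.755° → -51.441°, shortest Δλ = 118.314° (east) — does not cross 180°.
Leg 4: -51.441° → +50.054°, shortest Δλ = 101.495° (east) — does not cross 180°.
Leg 5: +50.054° → +70.177°, shortest Δλ = 20.123° (east) — does not cross 180°.
Total crossings: 0.

0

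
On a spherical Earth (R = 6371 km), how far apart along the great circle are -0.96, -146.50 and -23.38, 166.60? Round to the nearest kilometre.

5635 km

Δλ = 166.60 − -146.50 = 313.10°; wrapped into (−180°, 180°]: -46.90°.
Δφ = -23.38 − -0.96 = -22.42°.
a = sin²(Δφ/2) + cos φ₁ · cos φ₂ · sin²(Δλ/2) = 0.183134.
c = 2·atan2(√a, √(1−a)) = 0.88443 rad → d = 6371·c ≈ 5634.68 km.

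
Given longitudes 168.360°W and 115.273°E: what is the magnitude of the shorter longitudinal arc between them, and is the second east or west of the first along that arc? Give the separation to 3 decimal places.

Raw difference: 115.273 − -168.360 = 283.633°.
Normalise into (−180°, 180°]: 283.633° − 360° = -76.367°.
Negative ⇒ the second point lies to the west; separation 76.367°.

76.367° west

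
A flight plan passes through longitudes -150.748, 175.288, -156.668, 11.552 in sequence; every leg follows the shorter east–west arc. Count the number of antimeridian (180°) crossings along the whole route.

2

Leg 1: -150.748° → +175.288°, shortest Δλ = -33.964° (west) — crosses 180°.
Leg 2: +175.288° → -156.668°, shortest Δλ = 28.044° (east) — crosses 180°.
Leg 3: -156.668° → +11.552°, shortest Δλ = 168.22° (east) — does not cross 180°.
Total crossings: 2.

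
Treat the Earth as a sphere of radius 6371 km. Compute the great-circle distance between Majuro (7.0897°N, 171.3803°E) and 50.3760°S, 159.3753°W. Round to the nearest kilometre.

Δλ = -159.3753 − 171.3803 = -330.7556°; wrapped into (−180°, 180°]: 29.2444°.
Δφ = -50.3760 − 7.0897 = -57.4657°.
a = sin²(Δφ/2) + cos φ₁ · cos φ₂ · sin²(Δλ/2) = 0.271429.
c = 2·atan2(√a, √(1−a)) = 1.09602 rad → d = 6371·c ≈ 6982.73 km.

6983 km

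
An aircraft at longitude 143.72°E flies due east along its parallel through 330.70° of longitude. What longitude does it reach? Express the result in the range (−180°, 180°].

Start at +143.72°; shift +330.70° → +474.42°.
+474.42° lies outside (−180°, 180°]; subtract 360° → +114.42°.

114.42°E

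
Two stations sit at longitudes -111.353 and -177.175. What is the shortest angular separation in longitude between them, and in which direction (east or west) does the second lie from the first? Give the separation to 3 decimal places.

65.822° west

Raw difference: -177.175 − -111.353 = -65.822°.
Normalise into (−180°, 180°]: -65.822° stays -65.822°.
Negative ⇒ the second point lies to the west; separation 65.822°.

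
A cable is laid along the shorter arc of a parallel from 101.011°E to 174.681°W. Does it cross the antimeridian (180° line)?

Yes

Naïve |-174.681 − 101.011| = 275.692° > 180°, so the shorter arc goes the other way round — across 180°.
Signed shortest Δλ = ((-174.681 − 101.011 + 180) mod 360) − 180 = 84.308°.
Going east by 84.308° from +101.011° passes through 180° before reaching -174.681°.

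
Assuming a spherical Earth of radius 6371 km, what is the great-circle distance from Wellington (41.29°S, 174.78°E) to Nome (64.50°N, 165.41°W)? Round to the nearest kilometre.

11890 km

Δλ = -165.41 − 174.78 = -340.19°; wrapped into (−180°, 180°]: 19.81°.
Δφ = 64.50 − -41.29 = 105.79°.
a = sin²(Δφ/2) + cos φ₁ · cos φ₂ · sin²(Δλ/2) = 0.645628.
c = 2·atan2(√a, √(1−a)) = 1.86633 rad → d = 6371·c ≈ 11890.42 km.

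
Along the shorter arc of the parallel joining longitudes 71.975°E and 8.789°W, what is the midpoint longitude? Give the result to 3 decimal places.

31.593°E

Signed shortest Δλ from +71.975° to -8.789° is -80.764°.
Midpoint longitude = +71.975° + (-80.764°)/2 = +71.975° − 40.382° = +31.593°.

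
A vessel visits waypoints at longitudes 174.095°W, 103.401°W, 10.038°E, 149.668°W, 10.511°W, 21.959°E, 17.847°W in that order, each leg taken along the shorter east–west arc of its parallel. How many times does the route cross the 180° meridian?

0

Leg 1: -174.095° → -103.401°, shortest Δλ = 70.694° (east) — does not cross 180°.
Leg 2: -103.401° → +10.038°, shortest Δλ = 113.439° (east) — does not cross 180°.
Leg 3: +10.038° → -149.668°, shortest Δλ = -159.706° (west) — does not cross 180°.
Leg 4: -149.668° → -10.511°, shortest Δλ = 139.157° (east) — does not cross 180°.
Leg 5: -10.511° → +21.959°, shortest Δλ = 32.47° (east) — does not cross 180°.
Leg 6: +21.959° → -17.847°, shortest Δλ = -39.806° (west) — does not cross 180°.
Total crossings: 0.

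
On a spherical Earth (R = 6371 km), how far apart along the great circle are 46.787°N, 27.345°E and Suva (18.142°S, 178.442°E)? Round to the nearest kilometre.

Δλ = 178.442 − 27.345 = 151.097°.
Δφ = -18.142 − 46.787 = -64.929°.
a = sin²(Δφ/2) + cos φ₁ · cos φ₂ · sin²(Δλ/2) = 0.898279.
c = 2·atan2(√a, √(1−a)) = 2.49238 rad → d = 6371·c ≈ 15878.93 km.

15879 km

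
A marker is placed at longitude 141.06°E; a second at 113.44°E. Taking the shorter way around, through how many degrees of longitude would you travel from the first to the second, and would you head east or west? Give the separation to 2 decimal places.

27.62° west

Raw difference: 113.44 − 141.06 = -27.62°.
Normalise into (−180°, 180°]: -27.62° stays -27.62°.
Negative ⇒ the second point lies to the west; separation 27.62°.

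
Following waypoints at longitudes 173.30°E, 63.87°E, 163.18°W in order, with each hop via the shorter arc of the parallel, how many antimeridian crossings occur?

1

Leg 1: +173.30° → +63.87°, shortest Δλ = -109.43° (west) — does not cross 180°.
Leg 2: +63.87° → -163.18°, shortest Δλ = 132.95° (east) — crosses 180°.
Total crossings: 1.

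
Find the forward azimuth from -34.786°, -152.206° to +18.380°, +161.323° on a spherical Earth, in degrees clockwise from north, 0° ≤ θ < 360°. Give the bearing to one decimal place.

Δλ = 161.323 − -152.206 = 313.529°; wrapped into (−180°, 180°]: -46.471°.
θ = atan2( sin Δλ · cos φ₂ , cos φ₁ · sin φ₂ − sin φ₁ · cos φ₂ · cos Δλ )
  = atan2(-0.68804, 0.63185) = -47.438° → normalised to [0°, 360°): 312.562°.

312.6°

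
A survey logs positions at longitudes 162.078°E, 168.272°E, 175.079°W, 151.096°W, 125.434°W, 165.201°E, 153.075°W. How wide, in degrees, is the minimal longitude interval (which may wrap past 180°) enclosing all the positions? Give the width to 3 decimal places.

Sort the longitudes: -175.079°, -153.075°, -151.096°, -125.434°, +162.078°, +165.201°, +168.272°.
Eastward gaps between consecutive values (wrapping around): 22.004°, 1.979°, 25.662°, 287.512°, 3.123°, 3.071°, 16.649°.
Largest gap = 287.512° ⇒ minimal covering band is its complement: 360° − 287.512° = 72.488°.
Band runs from +162.078° eastward to -125.434°, crossing the antimeridian.

72.488°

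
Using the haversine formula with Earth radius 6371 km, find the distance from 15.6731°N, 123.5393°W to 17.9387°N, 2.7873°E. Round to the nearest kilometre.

13049 km

Δλ = 2.7873 − -123.5393 = 126.3266°.
Δφ = 17.9387 − 15.6731 = 2.2656°.
a = sin²(Δφ/2) + cos φ₁ · cos φ₂ · sin²(Δλ/2) = 0.729714.
c = 2·atan2(√a, √(1−a)) = 2.04815 rad → d = 6371·c ≈ 13048.75 km.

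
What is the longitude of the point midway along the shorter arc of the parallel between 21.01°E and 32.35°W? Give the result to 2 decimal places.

Signed shortest Δλ from +21.01° to -32.35° is -53.36°.
Midpoint longitude = +21.01° + (-53.36°)/2 = +21.01° − 26.68° = -5.67°.

5.67°W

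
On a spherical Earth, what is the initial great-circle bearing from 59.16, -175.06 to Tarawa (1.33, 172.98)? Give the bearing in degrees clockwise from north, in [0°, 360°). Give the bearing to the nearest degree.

Δλ = 172.98 − -175.06 = 348.04°; wrapped into (−180°, 180°]: -11.96°.
θ = atan2( sin Δλ · cos φ₂ , cos φ₁ · sin φ₂ − sin φ₁ · cos φ₂ · cos Δλ )
  = atan2(-0.20717, -0.82784) = -165.950° → normalised to [0°, 360°): 194.050°.

194°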